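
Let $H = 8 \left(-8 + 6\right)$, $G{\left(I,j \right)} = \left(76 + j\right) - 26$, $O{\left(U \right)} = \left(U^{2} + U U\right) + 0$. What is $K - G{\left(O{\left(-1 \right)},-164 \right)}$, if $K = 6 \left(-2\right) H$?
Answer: $306$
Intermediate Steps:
$O{\left(U \right)} = 2 U^{2}$ ($O{\left(U \right)} = \left(U^{2} + U^{2}\right) + 0 = 2 U^{2} + 0 = 2 U^{2}$)
$G{\left(I,j \right)} = 50 + j$
$H = -16$ ($H = 8 \left(-2\right) = -16$)
$K = 192$ ($K = 6 \left(-2\right) \left(-16\right) = \left(-12\right) \left(-16\right) = 192$)
$K - G{\left(O{\left(-1 \right)},-164 \right)} = 192 - \left(50 - 164\right) = 192 - -114 = 192 + 114 = 306$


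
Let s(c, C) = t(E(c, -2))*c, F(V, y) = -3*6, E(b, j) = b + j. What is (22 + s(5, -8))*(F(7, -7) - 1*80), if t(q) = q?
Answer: -3626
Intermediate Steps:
F(V, y) = -18
s(c, C) = c*(-2 + c) (s(c, C) = (c - 2)*c = (-2 + c)*c = c*(-2 + c))
(22 + s(5, -8))*(F(7, -7) - 1*80) = (22 + 5*(-2 + 5))*(-18 - 1*80) = (22 + 5*3)*(-18 - 80) = (22 + 15)*(-98) = 37*(-98) = -3626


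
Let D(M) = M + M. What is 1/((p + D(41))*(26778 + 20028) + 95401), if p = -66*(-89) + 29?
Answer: 1/280229311 ≈ 3.5685e-9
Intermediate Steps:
D(M) = 2*M
p = 5903 (p = 5874 + 29 = 5903)
1/((p + D(41))*(26778 + 20028) + 95401) = 1/((5903 + 2*41)*(26778 + 20028) + 95401) = 1/((5903 + 82)*46806 + 95401) = 1/(5985*46806 + 95401) = 1/(280133910 + 95401) = 1/280229311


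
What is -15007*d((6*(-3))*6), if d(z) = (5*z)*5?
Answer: 40518900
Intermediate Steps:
d(z) = 25*z
-15007*d((6*(-3))*6) = -375175*(6*(-3))*6 = -375175*(-18*6) = -375175*(-108) = -15007*(-2700) = 40518900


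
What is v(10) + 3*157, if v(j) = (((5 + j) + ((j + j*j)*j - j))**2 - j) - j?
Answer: 1221476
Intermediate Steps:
v(j) = (5 + j*(j + j**2))**2 - 2*j (v(j) = (((5 + j) + ((j + j**2)*j - j))**2 - j) - j = (((5 + j) + (j*(j + j**2) - j))**2 - j) - j = (((5 + j) + (-j + j*(j + j**2)))**2 - j) - j = ((5 + j*(j + j**2))**2 - j) - j = (5 + j*(j + j**2))**2 - 2*j)
v(10) + 3*157 = ((5 + 10**2 + 10**3)**2 - 2*10) + 3*157 = ((5 + 100 + 1000)**2 - 20) + 471 = (1105**2 - 20) + 471 = (1221025 - 20) + 471 = 1221005 + 471 = 1221476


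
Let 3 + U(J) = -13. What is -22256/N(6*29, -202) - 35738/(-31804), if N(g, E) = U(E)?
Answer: 22137551/15902 ≈ 1392.1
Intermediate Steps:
U(J) = -16 (U(J) = -3 - 13 = -16)
N(g, E) = -16
-22256/N(6*29, -202) - 35738/(-31804) = -22256/(-16) - 35738/(-31804) = -22256*(-1/16) - 35738*(-1/31804) = 1391 + 17869/15902 = 22137551/15902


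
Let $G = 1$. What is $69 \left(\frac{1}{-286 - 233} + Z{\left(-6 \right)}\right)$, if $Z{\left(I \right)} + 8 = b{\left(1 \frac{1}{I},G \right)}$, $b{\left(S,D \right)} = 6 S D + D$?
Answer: $- \frac{95519}{173} \approx -552.13$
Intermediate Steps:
$b{\left(S,D \right)} = D + 6 D S$ ($b{\left(S,D \right)} = 6 D S + D = D + 6 D S$)
$Z{\left(I \right)} = -7 + \frac{6}{I}$ ($Z{\left(I \right)} = -8 + 1 \left(1 + 6 \cdot 1 \frac{1}{I}\right) = -8 + 1 \left(1 + \frac{6}{I}\right) = -8 + \left(1 + \frac{6}{I}\right) = -7 + \frac{6}{I}$)
$69 \left(\frac{1}{-286 - 233} + Z{\left(-6 \right)}\right) = 69 \left(\frac{1}{-286 - 233} - \left(7 - \frac{6}{-6}\right)\right) = 69 \left(\frac{1}{-519} + \left(-7 + 6 \left(- \frac{1}{6}\right)\right)\right) = 69 \left(- \frac{1}{519} - 8\right) = 69 \left(- \frac{4153}{519}\right) = - \frac{95519}{173}$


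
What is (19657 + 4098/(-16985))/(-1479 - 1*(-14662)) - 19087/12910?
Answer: 7286001717/578144024410 ≈ 0.012602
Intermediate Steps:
(19657 + 4098/(-16985))/(-1479 - 1*(-14662)) - 19087/12910 = (19657 + 4098*(-1/16985))/(-1479 + 14662) - 19087*1/12910 = (19657 - 4098/16985)/13183 - 19087/12910 = (333870047/16985)*(1/13183) - 19087/12910 = 333870047/223913255 - 19087/12910 = 7286001717/578144024410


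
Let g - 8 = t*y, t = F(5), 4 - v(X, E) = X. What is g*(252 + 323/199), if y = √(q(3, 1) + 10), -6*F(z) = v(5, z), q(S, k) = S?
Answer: 403768/199 + 50471*√13/1194 ≈ 2181.4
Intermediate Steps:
v(X, E) = 4 - X
F(z) = ⅙ (F(z) = -(4 - 1*5)/6 = -(4 - 5)/6 = -⅙*(-1) = ⅙)
t = ⅙ ≈ 0.16667
y = √13 (y = √(3 + 10) = √13 ≈ 3.6056)
g = 8 + √13/6 ≈ 8.6009
g*(252 + 323/199) = (8 + √13/6)*(252 + 323/199) = (8 + √13/6)*(50471/199) = 403768/199 + 50471*√13/1194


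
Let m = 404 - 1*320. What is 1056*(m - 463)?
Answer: -400224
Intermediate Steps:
m = 84 (m = 404 - 320 = 84)
1056*(m - 463) = 1056*(84 - 463) = 1056*(-379) = -400224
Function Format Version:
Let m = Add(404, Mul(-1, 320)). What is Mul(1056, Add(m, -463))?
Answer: -400224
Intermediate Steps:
m = 84 (m = Add(404, -320) = 84)
Mul(1056, Add(m, -463)) = Mul(1056, Add(84, -463)) = Mul(1056, -379) = -400224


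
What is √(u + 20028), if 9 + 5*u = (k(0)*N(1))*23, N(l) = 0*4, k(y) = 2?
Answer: √500655/5 ≈ 141.51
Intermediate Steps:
N(l) = 0
u = -9/5 (u = -9/5 + ((2*0)*23)/5 = -9/5 + (0*23)/5 = -9/5 + (⅕)*0 = -9/5 + 0 = -9/5 ≈ -1.8000)
√(u + 20028) = √(-9/5 + 20028) = √(100131/5) = √500655/5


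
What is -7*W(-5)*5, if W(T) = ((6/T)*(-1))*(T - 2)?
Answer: 294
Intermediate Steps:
W(T) = -6*(-2 + T)/T (W(T) = (-6/T)*(-2 + T) = -6*(-2 + T)/T)
-7*W(-5)*5 = -7*(-6 + 12/(-5))*5 = -7*(-6 + 12*(-⅕))*5 = -7*(-6 - 12/5)*5 = -7*(-42/5)*5 = (294/5)*5 = 294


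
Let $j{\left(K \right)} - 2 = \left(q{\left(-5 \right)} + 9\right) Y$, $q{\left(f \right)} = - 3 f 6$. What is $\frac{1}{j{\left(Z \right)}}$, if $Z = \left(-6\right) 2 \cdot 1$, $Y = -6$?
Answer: $- \frac{1}{592} \approx -0.0016892$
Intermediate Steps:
$q{\left(f \right)} = - 18 f$
$Z = -12$ ($Z = \left(-12\right) 1 = -12$)
$j{\left(K \right)} = -592$ ($j{\left(K \right)} = 2 + \left(\left(-18\right) \left(-5\right) + 9\right) \left(-6\right) = 2 + \left(90 + 9\right) \left(-6\right) = 2 + 99 \left(-6\right) = 2 - 594 = -592$)
$\frac{1}{j{\left(Z \right)}} = \frac{1}{-592} = - \frac{1}{592}$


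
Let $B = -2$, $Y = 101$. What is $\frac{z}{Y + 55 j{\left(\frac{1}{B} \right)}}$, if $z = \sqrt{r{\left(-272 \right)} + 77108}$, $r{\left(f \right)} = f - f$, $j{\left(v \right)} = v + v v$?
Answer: $\frac{8 \sqrt{19277}}{349} \approx 3.1826$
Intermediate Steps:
$j{\left(v \right)} = v + v^{2}$
$r{\left(f \right)} = 0$
$z = 2 \sqrt{19277}$ ($z = \sqrt{0 + 77108} = \sqrt{77108} = 2 \sqrt{19277} \approx 277.68$)
$\frac{z}{Y + 55 j{\left(\frac{1}{B} \right)}} = \frac{2 \sqrt{19277}}{101 + 55 \frac{1 + \frac{1}{-2}}{-2}} = \frac{2 \sqrt{19277}}{101 + 55 \left(- \frac{1 - \frac{1}{2}}{2}\right)} = \frac{2 \sqrt{19277}}{101 + 55 \left(\left(- \frac{1}{2}\right) \frac{1}{2}\right)} = \frac{2 \sqrt{19277}}{101 + 55 \left(- \frac{1}{4}\right)} = \frac{2 \sqrt{19277}}{101 - \frac{55}{4}} = \frac{2 \sqrt{19277}}{\frac{349}{4}} = 2 \sqrt{19277} \cdot \frac{4}{349} = \frac{8 \sqrt{19277}}{349}$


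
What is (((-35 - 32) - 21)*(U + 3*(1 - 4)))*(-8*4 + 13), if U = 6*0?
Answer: -15048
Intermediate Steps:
U = 0
(((-35 - 32) - 21)*(U + 3*(1 - 4)))*(-8*4 + 13) = (((-35 - 32) - 21)*(0 + 3*(1 - 4)))*(-8*4 + 13) = ((-67 - 21)*(0 + 3*(-3)))*(-32 + 13) = -88*(0 - 9)*(-19) = -88*(-9)*(-19) = 792*(-19) = -15048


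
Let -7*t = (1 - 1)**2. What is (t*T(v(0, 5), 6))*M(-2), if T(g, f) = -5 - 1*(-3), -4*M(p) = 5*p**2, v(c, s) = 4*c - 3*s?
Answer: 0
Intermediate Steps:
v(c, s) = -3*s + 4*c
M(p) = -5*p**2/4
T(g, f) = -2 (T(g, f) = -5 + 3 = -2)
t = 0 (t = -(1 - 1)**2/7 = -1/7*0**2 = -1/7*0 = 0)
(t*T(v(0, 5), 6))*M(-2) = (0*(-2))*(-5/4*(-2)**2) = 0*(-5/4*4) = 0*(-5) = 0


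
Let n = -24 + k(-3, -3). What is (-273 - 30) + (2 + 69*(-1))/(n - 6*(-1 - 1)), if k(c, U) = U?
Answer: -4478/15 ≈ -298.53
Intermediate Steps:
n = -27 (n = -24 - 3 = -27)
(-273 - 30) + (2 + 69*(-1))/(n - 6*(-1 - 1)) = (-273 - 30) + (2 + 69*(-1))/(-27 - 6*(-1 - 1)) = -303 + (2 - 69)/(-27 - 6*(-2)) = -303 - 67/(-27 + 12) = -303 - 67/(-15) = -303 - 67*(-1/15) = -303 + 67/15 = -4478/15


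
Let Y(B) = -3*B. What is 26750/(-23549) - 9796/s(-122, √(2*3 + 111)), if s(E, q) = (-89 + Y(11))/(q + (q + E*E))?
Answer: 28143665738/23549 + 29388*√13/61 ≈ 1.1968e+6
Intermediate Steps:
s(E, q) = -122/(E² + 2*q) (s(E, q) = (-89 - 3*11)/(q + (q + E*E)) = (-89 - 33)/(q + (q + E²)) = -122/(E² + 2*q))
26750/(-23549) - 9796/s(-122, √(2*3 + 111)) = 26750/(-23549) - (-1195112 - 9796*√(2*3 + 111)/61) = 26750*(-1/23549) - (-1195112 - 9796*√(6 + 111)/61) = -26750/23549 - (-1195112 - 29388*√13/61) = -26750/23549 - 9796*(-122 - 3*√13/61) = -26750/23549 + (1195112 + 29388*√13/61) = 28143665738/23549 + 29388*√13/61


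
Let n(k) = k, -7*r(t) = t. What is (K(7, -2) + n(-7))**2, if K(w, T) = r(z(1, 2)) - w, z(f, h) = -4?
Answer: 8836/49 ≈ 180.33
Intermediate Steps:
r(t) = -t/7
K(w, T) = 4/7 - w (K(w, T) = -1/7*(-4) - w = 4/7 - w)
(K(7, -2) + n(-7))**2 = ((4/7 - 1*7) - 7)**2 = ((4/7 - 7) - 7)**2 = (-45/7 - 7)**2 = (-94/7)**2 = 8836/49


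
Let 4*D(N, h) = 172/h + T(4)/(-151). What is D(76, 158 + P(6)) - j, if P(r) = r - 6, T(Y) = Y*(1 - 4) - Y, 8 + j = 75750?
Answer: -1807045511/23858 ≈ -75742.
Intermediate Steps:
j = 75742 (j = -8 + 75750 = 75742)
T(Y) = -4*Y (T(Y) = Y*(-3) - Y = -3*Y - Y = -4*Y)
P(r) = -6 + r
D(N, h) = 4/151 + 43/h (D(N, h) = (172/h - 4*4/(-151))/4 = (172/h - 16*(-1/151))/4 = (172/h + 16/151)/4 = (16/151 + 172/h)/4 = 4/151 + 43/h)
D(76, 158 + P(6)) - j = (4/151 + 43/(158 + (-6 + 6))) - 1*75742 = (4/151 + 43/(158 + 0)) - 75742 = (4/151 + 43/158) - 75742 = 7125/23858 - 75742 = -1807045511/23858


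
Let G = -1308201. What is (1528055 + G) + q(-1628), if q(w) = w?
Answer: 218226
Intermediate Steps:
(1528055 + G) + q(-1628) = (1528055 - 1308201) - 1628 = 219854 - 1628 = 218226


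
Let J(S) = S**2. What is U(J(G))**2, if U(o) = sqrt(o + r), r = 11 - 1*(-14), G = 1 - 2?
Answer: 26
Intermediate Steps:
G = -1
r = 25 (r = 11 + 14 = 25)
U(o) = sqrt(25 + o) (U(o) = sqrt(o + 25) = sqrt(25 + o))
U(J(G))**2 = (sqrt(25 + (-1)**2))**2 = (sqrt(25 + 1))**2 = (sqrt(26))**2 = 26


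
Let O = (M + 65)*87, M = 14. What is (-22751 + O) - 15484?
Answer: -31362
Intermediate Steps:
O = 6873 (O = (14 + 65)*87 = 79*87 = 6873)
(-22751 + O) - 15484 = (-22751 + 6873) - 15484 = -15878 - 15484 = -31362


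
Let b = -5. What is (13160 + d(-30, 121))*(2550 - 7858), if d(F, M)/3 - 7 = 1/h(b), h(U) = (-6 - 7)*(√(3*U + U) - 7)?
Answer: -20919496808/299 - 10616*I*√5/299 ≈ -6.9965e+7 - 79.392*I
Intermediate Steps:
h(U) = 91 - 26*√U (h(U) = -13*(√(4*U) - 7) = -13*(2*√U - 7) = -13*(-7 + 2*√U) = 91 - 26*√U)
d(F, M) = 21 + 3/(91 - 26*I*√5)
(13160 + d(-30, 121))*(2550 - 7858) = (13160 + (6286/299 + 2*I*√5/299))*(2550 - 7858) = (3941126/299 + 2*I*√5/299)*(-5308) = -20919496808/299 - 10616*I*√5/299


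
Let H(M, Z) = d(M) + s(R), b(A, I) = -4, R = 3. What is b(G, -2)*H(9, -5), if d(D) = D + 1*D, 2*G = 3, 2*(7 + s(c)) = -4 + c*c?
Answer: -54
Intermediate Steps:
s(c) = -9 + c²/2 (s(c) = -7 + (-4 + c*c)/2 = -7 + (-4 + c²)/2 = -7 + (-2 + c²/2) = -9 + c²/2)
G = 3/2 (G = (½)*3 = 3/2 ≈ 1.5000)
d(D) = 2*D (d(D) = D + D = 2*D)
H(M, Z) = -9/2 + 2*M (H(M, Z) = 2*M + (-9 + (½)*3²) = 2*M + (-9 + (½)*9) = 2*M + (-9 + 9/2) = 2*M - 9/2 = -9/2 + 2*M)
b(G, -2)*H(9, -5) = -4*(-9/2 + 2*9) = -4*(-9/2 + 18) = -4*27/2 = -54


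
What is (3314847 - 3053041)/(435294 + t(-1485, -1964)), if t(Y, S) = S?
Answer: 130903/216665 ≈ 0.60417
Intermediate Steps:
(3314847 - 3053041)/(435294 + t(-1485, -1964)) = (3314847 - 3053041)/(435294 - 1964) = 261806/433330 = 261806*(1/433330) = 130903/216665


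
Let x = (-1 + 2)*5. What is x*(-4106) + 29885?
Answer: 9355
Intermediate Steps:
x = 5 (x = 1*5 = 5)
x*(-4106) + 29885 = 5*(-4106) + 29885 = -20530 + 29885 = 9355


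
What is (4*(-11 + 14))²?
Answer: 144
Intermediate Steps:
(4*(-11 + 14))² = (4*3)² = 12² = 144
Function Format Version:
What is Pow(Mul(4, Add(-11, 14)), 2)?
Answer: 144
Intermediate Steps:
Pow(Mul(4, Add(-11, 14)), 2) = Pow(Mul(4, 3), 2) = Pow(12, 2) = 144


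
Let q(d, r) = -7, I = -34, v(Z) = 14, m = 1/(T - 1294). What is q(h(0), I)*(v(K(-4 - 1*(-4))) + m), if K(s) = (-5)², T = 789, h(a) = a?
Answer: -49483/505 ≈ -97.986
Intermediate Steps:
m = -1/505 (m = 1/(789 - 1294) = 1/(-505) = -1/505 ≈ -0.0019802)
K(s) = 25
q(h(0), I)*(v(K(-4 - 1*(-4))) + m) = -7*(14 - 1/505) = -7*7069/505 = -49483/505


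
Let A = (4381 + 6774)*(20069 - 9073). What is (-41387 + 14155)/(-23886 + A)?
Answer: -13616/61318247 ≈ -0.00022205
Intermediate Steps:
A = 122660380 (A = 11155*10996 = 122660380)
(-41387 + 14155)/(-23886 + A) = (-41387 + 14155)/(-23886 + 122660380) = -27232/122636494 = -27232*1/122636494 = -13616/61318247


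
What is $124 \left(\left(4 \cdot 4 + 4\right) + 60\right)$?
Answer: $9920$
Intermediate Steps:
$124 \left(\left(4 \cdot 4 + 4\right) + 60\right) = 124 \left(\left(16 + 4\right) + 60\right) = 124 \left(20 + 60\right) = 124 \cdot 80 = 9920$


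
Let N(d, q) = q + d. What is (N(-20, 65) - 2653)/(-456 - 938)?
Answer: 1304/697 ≈ 1.8709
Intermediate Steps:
N(d, q) = d + q
(N(-20, 65) - 2653)/(-456 - 938) = ((-20 + 65) - 2653)/(-456 - 938) = (45 - 2653)/(-1394) = -2608*(-1/1394) = 1304/697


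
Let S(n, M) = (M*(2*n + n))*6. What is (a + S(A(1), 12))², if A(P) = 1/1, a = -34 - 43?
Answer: 19321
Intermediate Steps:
a = -77
A(P) = 1
S(n, M) = 18*M*n (S(n, M) = (M*(3*n))*6 = (3*M*n)*6 = 18*M*n)
(a + S(A(1), 12))² = (-77 + 18*12*1)² = (-77 + 216)² = 139² = 19321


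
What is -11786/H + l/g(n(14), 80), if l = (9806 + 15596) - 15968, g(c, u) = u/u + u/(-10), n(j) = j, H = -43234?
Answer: -203893527/151319 ≈ -1347.4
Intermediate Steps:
g(c, u) = 1 - u/10 (g(c, u) = 1 + u*(-⅒) = 1 - u/10)
l = 9434 (l = 25402 - 15968 = 9434)
-11786/H + l/g(n(14), 80) = -11786/(-43234) + 9434/(1 - ⅒*80) = -11786*(-1/43234) + 9434/(1 - 8) = 5893/21617 + 9434/(-7) = 5893/21617 + 9434*(-⅐) = 5893/21617 - 9434/7 = -203893527/151319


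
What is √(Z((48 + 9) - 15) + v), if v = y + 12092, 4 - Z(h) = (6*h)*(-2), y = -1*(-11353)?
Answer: √23953 ≈ 154.77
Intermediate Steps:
y = 11353
Z(h) = 4 + 12*h (Z(h) = 4 - 6*h*(-2) = 4 - (-12)*h = 4 + 12*h)
v = 23445 (v = 11353 + 12092 = 23445)
√(Z((48 + 9) - 15) + v) = √((4 + 12*((48 + 9) - 15)) + 23445) = √((4 + 12*(57 - 15)) + 23445) = √((4 + 12*42) + 23445) = √((4 + 504) + 23445) = √(508 + 23445) = √23953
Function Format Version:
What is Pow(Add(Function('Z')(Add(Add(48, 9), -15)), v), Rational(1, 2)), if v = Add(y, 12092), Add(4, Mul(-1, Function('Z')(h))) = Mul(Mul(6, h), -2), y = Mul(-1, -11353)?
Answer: Pow(23953, Rational(1, 2)) ≈ 154.77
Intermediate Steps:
y = 11353
Function('Z')(h) = Add(4, Mul(12, h)) (Function('Z')(h) = Add(4, Mul(-1, Mul(Mul(6, h), -2))) = Add(4, Mul(-1, Mul(-12, h))) = Add(4, Mul(12, h)))
v = 23445 (v = Add(11353, 12092) = 23445)
Pow(Add(Function('Z')(Add(Add(48, 9), -15)), v), Rational(1, 2)) = Pow(Add(Add(4, Mul(12, Add(Add(48, 9), -15))), 23445), Rational(1, 2)) = Pow(Add(Add(4, Mul(12, Add(57, -15))), 23445), Rational(1, 2)) = Pow(Add(Add(4, Mul(12, 42)), 23445), Rational(1, 2)) = Pow(Add(Add(4, 504), 23445), Rational(1, 2)) = Pow(Add(508, 23445), Rational(1, 2)) = Pow(23953, Rational(1, 2))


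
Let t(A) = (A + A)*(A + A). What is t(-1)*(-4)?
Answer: -16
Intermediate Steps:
t(A) = 4*A**2 (t(A) = (2*A)*(2*A) = 4*A**2)
t(-1)*(-4) = (4*(-1)**2)*(-4) = (4*1)*(-4) = 4*(-4) = -16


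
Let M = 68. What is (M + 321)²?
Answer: 151321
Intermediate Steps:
(M + 321)² = (68 + 321)² = 389² = 151321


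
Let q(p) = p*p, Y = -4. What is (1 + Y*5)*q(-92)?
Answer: -160816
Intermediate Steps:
q(p) = p²
(1 + Y*5)*q(-92) = (1 - 4*5)*(-92)² = (1 - 20)*8464 = -19*8464 = -160816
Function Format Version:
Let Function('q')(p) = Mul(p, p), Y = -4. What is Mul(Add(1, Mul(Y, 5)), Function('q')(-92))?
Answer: -160816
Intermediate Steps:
Function('q')(p) = Pow(p, 2)
Mul(Add(1, Mul(Y, 5)), Function('q')(-92)) = Mul(Add(1, Mul(-4, 5)), Pow(-92, 2)) = Mul(Add(1, -20), 8464) = Mul(-19, 8464) = -160816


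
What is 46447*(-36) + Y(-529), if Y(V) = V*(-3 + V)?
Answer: -1390664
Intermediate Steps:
46447*(-36) + Y(-529) = 46447*(-36) - 529*(-3 - 529) = -1672092 - 529*(-532) = -1672092 + 281428 = -1390664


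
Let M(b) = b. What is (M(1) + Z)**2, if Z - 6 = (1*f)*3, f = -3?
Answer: 4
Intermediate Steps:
Z = -3 (Z = 6 + (1*(-3))*3 = 6 - 3*3 = 6 - 9 = -3)
(M(1) + Z)**2 = (1 - 3)**2 = (-2)**2 = 4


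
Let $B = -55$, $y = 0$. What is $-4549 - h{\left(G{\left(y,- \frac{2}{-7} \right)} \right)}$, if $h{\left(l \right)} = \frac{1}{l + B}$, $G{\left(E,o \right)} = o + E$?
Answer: $- \frac{1742260}{383} \approx -4549.0$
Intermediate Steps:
$G{\left(E,o \right)} = E + o$
$h{\left(l \right)} = \frac{1}{-55 + l}$ ($h{\left(l \right)} = \frac{1}{l - 55} = \frac{1}{-55 + l}$)
$-4549 - h{\left(G{\left(y,- \frac{2}{-7} \right)} \right)} = -4549 - \frac{1}{-55 + \left(0 - \frac{2}{-7}\right)} = -4549 - \frac{1}{-55 + \left(0 - - \frac{2}{7}\right)} = -4549 - \frac{1}{-55 + \left(0 + \frac{2}{7}\right)} = -4549 - \frac{1}{-55 + \frac{2}{7}} = -4549 - \frac{1}{- \frac{383}{7}} = -4549 - - \frac{7}{383} = -4549 + \frac{7}{383} = - \frac{1742260}{383}$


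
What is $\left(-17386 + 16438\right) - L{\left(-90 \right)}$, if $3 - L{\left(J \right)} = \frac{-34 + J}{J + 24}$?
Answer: $- \frac{31321}{33} \approx -949.12$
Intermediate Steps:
$L{\left(J \right)} = 3 - \frac{-34 + J}{24 + J}$ ($L{\left(J \right)} = 3 - \frac{-34 + J}{J + 24} = 3 - \frac{-34 + J}{24 + J}$)
$\left(-17386 + 16438\right) - L{\left(-90 \right)} = \left(-17386 + 16438\right) - \frac{2 \left(53 - 90\right)}{24 - 90} = -948 - 2 \frac{1}{-66} \left(-37\right) = -948 - 2 \left(- \frac{1}{66}\right) \left(-37\right) = -948 - \frac{37}{33} = - \frac{31321}{33}$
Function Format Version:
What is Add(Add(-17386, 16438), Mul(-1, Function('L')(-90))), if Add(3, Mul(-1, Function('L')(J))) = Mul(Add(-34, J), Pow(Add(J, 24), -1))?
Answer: Rational(-31321, 33) ≈ -949.12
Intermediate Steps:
Function('L')(J) = Add(3, Mul(-1, Pow(Add(24, J), -1), Add(-34, J))) (Function('L')(J) = Add(3, Mul(-1, Mul(Add(-34, J), Pow(Add(J, 24), -1)))) = Add(3, Mul(-1, Mul(Add(-34, J), Pow(Add(24, J), -1)))) = Add(3, Mul(-1, Mul(Pow(Add(24, J), -1), Add(-34, J)))) = Add(3, Mul(-1, Pow(Add(24, J), -1), Add(-34, J))))
Add(Add(-17386, 16438), Mul(-1, Function('L')(-90))) = Add(Add(-17386, 16438), Mul(-1, Mul(2, Pow(Add(24, -90), -1), Add(53, -90)))) = Add(-948, Mul(-1, Mul(2, Pow(-66, -1), -37))) = Add(-948, Mul(-1, Mul(2, Rational(-1, 66), -37))) = Add(-948, Mul(-1, Rational(37, 33))) = Add(-948, Rational(-37, 33)) = Rational(-31321, 33)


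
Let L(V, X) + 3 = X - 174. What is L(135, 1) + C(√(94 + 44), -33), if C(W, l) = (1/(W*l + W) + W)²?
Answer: -5378687/141312 ≈ -38.063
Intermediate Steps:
L(V, X) = -177 + X (L(V, X) = -3 + (X - 174) = -3 + (-174 + X) = -177 + X)
C(W, l) = (W + 1/(W + W*l))² (C(W, l) = (1/(W + W*l) + W)² = (W + 1/(W + W*l))²)
L(135, 1) + C(√(94 + 44), -33) = (-177 + 1) + (1 + (√(94 + 44))² - 33*(√(94 + 44))²)²/((√(94 + 44))²*(1 - 33)²) = -176 + (1 + (√138)² - 33*(√138)²)²/((√138)²*(-32)²) = -176 + (1/138)*(1/1024)*(1 + 138 - 33*138)² = -176 + (1/138)*(1/1024)*(1 + 138 - 4554)² = -176 + (1/138)*(1/1024)*(-4415)² = -176 + (1/138)*(1/1024)*19492225 = -176 + 19492225/141312 = -5378687/141312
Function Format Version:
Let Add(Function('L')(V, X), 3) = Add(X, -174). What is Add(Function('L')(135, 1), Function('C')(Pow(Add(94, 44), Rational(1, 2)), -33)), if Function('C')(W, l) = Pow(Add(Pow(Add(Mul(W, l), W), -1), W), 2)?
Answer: Rational(-5378687, 141312) ≈ -38.063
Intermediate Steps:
Function('L')(V, X) = Add(-177, X) (Function('L')(V, X) = Add(-3, Add(X, -174)) = Add(-3, Add(-174, X)) = Add(-177, X))
Function('C')(W, l) = Pow(Add(W, Pow(Add(W, Mul(W, l)), -1)), 2) (Function('C')(W, l) = Pow(Add(Pow(Add(W, Mul(W, l)), -1), W), 2) = Pow(Add(W, Pow(Add(W, Mul(W, l)), -1)), 2))
Add(Function('L')(135, 1), Function('C')(Pow(Add(94, 44), Rational(1, 2)), -33)) = Add(Add(-177, 1), Mul(Pow(Pow(Add(94, 44), Rational(1, 2)), -2), Pow(Add(1, -33), -2), Pow(Add(1, Pow(Pow(Add(94, 44), Rational(1, 2)), 2), Mul(-33, Pow(Pow(Add(94, 44), Rational(1, 2)), 2))), 2))) = Add(-176, Mul(Pow(Pow(138, Rational(1, 2)), -2), Pow(-32, -2), Pow(Add(1, Pow(Pow(138, Rational(1, 2)), 2), Mul(-33, Pow(Pow(138, Rational(1, 2)), 2))), 2))) = Add(-176, Mul(Rational(1, 138), Rational(1, 1024), Pow(Add(1, 138, Mul(-33, 138)), 2))) = Add(-176, Mul(Rational(1, 138), Rational(1, 1024), Pow(Add(1, 138, -4554), 2))) = Add(-176, Mul(Rational(1, 138), Rational(1, 1024), Pow(-4415, 2))) = Add(-176, Mul(Rational(1, 138), Rational(1, 1024), 19492225)) = Add(-176, Rational(19492225, 141312)) = Rational(-5378687, 141312)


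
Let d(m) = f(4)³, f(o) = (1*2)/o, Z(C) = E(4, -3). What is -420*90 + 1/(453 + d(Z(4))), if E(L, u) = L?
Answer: -137024992/3625 ≈ -37800.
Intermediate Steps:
Z(C) = 4
f(o) = 2/o
d(m) = ⅛ (d(m) = (2/4)³ = (2*(¼))³ = (½)³ = ⅛)
-420*90 + 1/(453 + d(Z(4))) = -420*90 + 1/(453 + ⅛) = -37800 + 1/(3625/8) = -37800 + 8/3625 = -137024992/3625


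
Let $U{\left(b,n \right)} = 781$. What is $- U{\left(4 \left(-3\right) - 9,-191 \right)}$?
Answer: $-781$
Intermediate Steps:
$- U{\left(4 \left(-3\right) - 9,-191 \right)} = \left(-1\right) 781 = -781$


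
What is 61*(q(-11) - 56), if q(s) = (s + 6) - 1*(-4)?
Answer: -3477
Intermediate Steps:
q(s) = 10 + s (q(s) = (6 + s) + 4 = 10 + s)
61*(q(-11) - 56) = 61*((10 - 11) - 56) = 61*(-1 - 56) = 61*(-57) = -3477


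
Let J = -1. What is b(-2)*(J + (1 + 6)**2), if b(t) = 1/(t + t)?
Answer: -12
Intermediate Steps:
b(t) = 1/(2*t)
b(-2)*(J + (1 + 6)**2) = ((1/2)/(-2))*(-1 + (1 + 6)**2) = ((1/2)*(-1/2))*(-1 + 7**2) = -(-1 + 49)/4 = -1/4*48 = -12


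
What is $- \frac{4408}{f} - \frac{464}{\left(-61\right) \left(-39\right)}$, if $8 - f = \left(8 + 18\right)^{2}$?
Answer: $\frac{2544170}{397293} \approx 6.4038$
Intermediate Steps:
$f = -668$ ($f = 8 - \left(8 + 18\right)^{2} = 8 - 26^{2} = 8 - 676 = -668$)
$- \frac{4408}{f} - \frac{464}{\left(-61\right) \left(-39\right)} = - \frac{4408}{-668} - \frac{464}{\left(-61\right) \left(-39\right)} = \left(-4408\right) \left(- \frac{1}{668}\right) - \frac{464}{2379} = \frac{1102}{167} - \frac{464}{2379} = \frac{2544170}{397293}$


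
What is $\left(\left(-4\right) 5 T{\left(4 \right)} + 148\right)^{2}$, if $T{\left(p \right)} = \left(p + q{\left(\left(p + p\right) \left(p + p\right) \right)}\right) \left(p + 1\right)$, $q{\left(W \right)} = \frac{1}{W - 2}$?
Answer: $\frac{61811044}{961} \approx 64320.0$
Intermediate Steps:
$q{\left(W \right)} = \frac{1}{-2 + W}$
$T{\left(p \right)} = \left(1 + p\right) \left(p + \frac{1}{-2 + 4 p^{2}}\right)$ ($T{\left(p \right)} = \left(p + \frac{1}{-2 + \left(p + p\right) \left(p + p\right)}\right) \left(p + 1\right) = \left(p + \frac{1}{-2 + 2 p 2 p}\right) \left(1 + p\right) = \left(p + \frac{1}{-2 + 4 p^{2}}\right) \left(1 + p\right) = \left(1 + p\right) \left(p + \frac{1}{-2 + 4 p^{2}}\right)$)
$\left(\left(-4\right) 5 T{\left(4 \right)} + 148\right)^{2} = \left(\left(-4\right) 5 \frac{1 + 4 + 2 \cdot 4 \left(1 + 4\right) \left(-1 + 2 \cdot 4^{2}\right)}{2 \left(-1 + 2 \cdot 4^{2}\right)} + 148\right)^{2} = \left(- 20 \frac{1 + 4 + 2 \cdot 4 \cdot 5 \left(-1 + 2 \cdot 16\right)}{2 \left(-1 + 2 \cdot 16\right)} + 148\right)^{2} = \left(- 20 \frac{1 + 4 + 2 \cdot 4 \cdot 5 \left(-1 + 32\right)}{2 \left(-1 + 32\right)} + 148\right)^{2} = \left(- 20 \frac{1 + 4 + 2 \cdot 4 \cdot 5 \cdot 31}{2 \cdot 31} + 148\right)^{2} = \left(- 20 \cdot \frac{1}{2} \cdot \frac{1}{31} \left(1 + 4 + 1240\right) + 148\right)^{2} = \left(- 20 \cdot \frac{1}{2} \cdot \frac{1}{31} \cdot 1245 + 148\right)^{2} = \left(\left(-20\right) \frac{1245}{62} + 148\right)^{2} = \left(- \frac{12450}{31} + 148\right)^{2} = \left(- \frac{7862}{31}\right)^{2} = \frac{61811044}{961}$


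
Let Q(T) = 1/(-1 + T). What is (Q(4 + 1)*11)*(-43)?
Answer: -473/4 ≈ -118.25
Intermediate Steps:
(Q(4 + 1)*11)*(-43) = (11/(-1 + (4 + 1)))*(-43) = (11/(-1 + 5))*(-43) = (11/4)*(-43) = -473/4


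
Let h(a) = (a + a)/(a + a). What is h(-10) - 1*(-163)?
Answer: 164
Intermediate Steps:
h(a) = 1 (h(a) = (2*a)/((2*a)) = (2*a)*(1/(2*a)) = 1)
h(-10) - 1*(-163) = 1 - 1*(-163) = 1 + 163 = 164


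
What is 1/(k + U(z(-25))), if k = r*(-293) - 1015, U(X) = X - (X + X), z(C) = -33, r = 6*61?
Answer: -1/108220 ≈ -9.2404e-6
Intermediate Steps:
r = 366
U(X) = -X (U(X) = X - 2*X = -X)
k = -108253 (k = 366*(-293) - 1015 = -107238 - 1015 = -108253)
1/(k + U(z(-25))) = 1/(-108253 - 1*(-33)) = 1/(-108253 + 33) = 1/(-108220) = -1/108220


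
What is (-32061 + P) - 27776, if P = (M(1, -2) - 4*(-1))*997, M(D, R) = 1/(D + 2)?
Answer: -166550/3 ≈ -55517.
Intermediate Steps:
M(D, R) = 1/(2 + D)
P = 12961/3 (P = (1/(2 + 1) - 4*(-1))*997 = (1/3 + 4)*997 = (⅓ + 4)*997 = (13/3)*997 = 12961/3 ≈ 4320.3)
(-32061 + P) - 27776 = (-32061 + 12961/3) - 27776 = -83222/3 - 27776 = -166550/3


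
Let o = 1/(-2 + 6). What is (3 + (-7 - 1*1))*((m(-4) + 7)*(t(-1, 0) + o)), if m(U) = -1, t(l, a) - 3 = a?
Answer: -195/2 ≈ -97.500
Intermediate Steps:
t(l, a) = 3 + a
o = 1/4 ≈ 0.25000
(3 + (-7 - 1*1))*((m(-4) + 7)*(t(-1, 0) + o)) = (3 + (-7 - 1*1))*((-1 + 7)*((3 + 0) + 1/4)) = (3 + (-7 - 1))*(6*(3 + 1/4)) = (3 - 8)*(6*(13/4)) = -5*39/2 = -195/2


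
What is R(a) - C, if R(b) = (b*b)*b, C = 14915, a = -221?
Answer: -10808776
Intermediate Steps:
R(b) = b³ (R(b) = b²*b = b³)
R(a) - C = (-221)³ - 1*14915 = -10793861 - 14915 = -10808776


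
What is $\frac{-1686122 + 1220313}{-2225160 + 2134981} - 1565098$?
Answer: $- \frac{141138506733}{90179} \approx -1.5651 \cdot 10^{6}$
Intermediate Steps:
$\frac{-1686122 + 1220313}{-2225160 + 2134981} - 1565098 = - \frac{465809}{-90179} - 1565098 = \left(-465809\right) \left(- \frac{1}{90179}\right) - 1565098 = \frac{465809}{90179} - 1565098 = - \frac{141138506733}{90179}$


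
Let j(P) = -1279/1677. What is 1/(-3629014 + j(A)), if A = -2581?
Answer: -1677/6085857757 ≈ -2.7556e-7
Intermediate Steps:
j(P) = -1279/1677 (j(P) = -1279*1/1677 = -1279/1677)
1/(-3629014 + j(A)) = 1/(-3629014 - 1279/1677) = 1/(-6085857757/1677) = -1677/6085857757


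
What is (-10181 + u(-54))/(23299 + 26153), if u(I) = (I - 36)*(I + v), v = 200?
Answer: -23321/49452 ≈ -0.47159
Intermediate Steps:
u(I) = (-36 + I)*(200 + I) (u(I) = (I - 36)*(I + 200) = (-36 + I)*(200 + I))
(-10181 + u(-54))/(23299 + 26153) = (-10181 + (-7200 + (-54)**2 + 164*(-54)))/(23299 + 26153) = (-10181 + (-7200 + 2916 - 8856))/49452 = (-10181 - 13140)*(1/49452) = -23321*1/49452 = -23321/49452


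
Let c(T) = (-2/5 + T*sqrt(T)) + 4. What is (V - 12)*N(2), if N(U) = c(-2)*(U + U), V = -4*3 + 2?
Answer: -1584/5 + 176*I*sqrt(2) ≈ -316.8 + 248.9*I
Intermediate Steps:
V = -10 (V = -12 + 2 = -10)
c(T) = 18/5 + T**(3/2) (c(T) = (-2*1/5 + T**(3/2)) + 4 = (-2/5 + T**(3/2)) + 4 = 18/5 + T**(3/2))
N(U) = 2*U*(18/5 - 2*I*sqrt(2)) (N(U) = (18/5 + (-2)**(3/2))*(U + U) = (18/5 - 2*I*sqrt(2))*(2*U) = 2*U*(18/5 - 2*I*sqrt(2)))
(V - 12)*N(2) = (-10 - 12)*((4/5)*2*(9 - 5*I*sqrt(2))) = -22*(72/5 - 8*I*sqrt(2)) = -1584/5 + 176*I*sqrt(2)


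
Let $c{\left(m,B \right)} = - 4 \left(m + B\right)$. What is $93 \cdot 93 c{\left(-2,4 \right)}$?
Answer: $-69192$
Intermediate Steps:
$c{\left(m,B \right)} = - 4 B - 4 m$ ($c{\left(m,B \right)} = - 4 \left(B + m\right) = - 4 B - 4 m$)
$93 \cdot 93 c{\left(-2,4 \right)} = 93 \cdot 93 \left(\left(-4\right) 4 - -8\right) = 8649 \left(-16 + 8\right) = 8649 \left(-8\right) = -69192$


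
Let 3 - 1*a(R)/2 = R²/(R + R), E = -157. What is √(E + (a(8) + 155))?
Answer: 2*I ≈ 2.0*I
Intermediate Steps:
a(R) = 6 - R (a(R) = 6 - 2*R²/(R + R) = 6 - 2*R²/(2*R) = 6 - 2*1/(2*R)*R² = 6 - R)
√(E + (a(8) + 155)) = √(-157 + ((6 - 1*8) + 155)) = √(-157 + ((6 - 8) + 155)) = √(-157 + (-2 + 155)) = √(-157 + 153) = √(-4) = 2*I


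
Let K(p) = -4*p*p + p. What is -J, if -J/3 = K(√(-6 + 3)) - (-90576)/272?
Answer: 1035 + 3*I*√3 ≈ 1035.0 + 5.1962*I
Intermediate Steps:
K(p) = p - 4*p² (K(p) = -4*p² + p = p - 4*p²)
J = -999 - 3*I*√3*(1 - 4*I*√3) (J = -3*(√(-6 + 3)*(1 - 4*√(-6 + 3)) - (-90576)/272) = -3*(√(-3)*(1 - 4*I*√3) - (-90576)/272) = -3*((I*√3)*(1 - 4*I*√3) - 333*(-1)) = -3*((I*√3)*(1 - 4*I*√3) + 333) = -3*(I*√3*(1 - 4*I*√3) + 333) = -3*(333 + I*√3*(1 - 4*I*√3)) = -999 - 3*I*√3*(1 - 4*I*√3) ≈ -1035.0 - 5.1962*I)
-J = -(-1035 - 3*I*√3) = 1035 + 3*I*√3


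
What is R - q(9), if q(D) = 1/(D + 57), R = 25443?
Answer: 1679237/66 ≈ 25443.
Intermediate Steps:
q(D) = 1/(57 + D)
R - q(9) = 25443 - 1/(57 + 9) = 25443 - 1/66 = 1679237/66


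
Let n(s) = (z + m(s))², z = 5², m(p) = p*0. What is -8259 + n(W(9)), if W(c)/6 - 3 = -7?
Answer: -7634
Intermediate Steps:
m(p) = 0
W(c) = -24 (W(c) = 18 + 6*(-7) = 18 - 42 = -24)
z = 25
n(s) = 625 (n(s) = (25 + 0)² = 25² = 625)
-8259 + n(W(9)) = -8259 + 625 = -7634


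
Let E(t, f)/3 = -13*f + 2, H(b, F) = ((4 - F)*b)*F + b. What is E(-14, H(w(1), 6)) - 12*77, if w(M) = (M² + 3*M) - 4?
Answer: -918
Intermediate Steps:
w(M) = -4 + M² + 3*M
H(b, F) = b + F*b*(4 - F) (H(b, F) = (b*(4 - F))*F + b = F*b*(4 - F) + b = b + F*b*(4 - F))
E(t, f) = 6 - 39*f (E(t, f) = 3*(-13*f + 2) = 3*(2 - 13*f) = 6 - 39*f)
E(-14, H(w(1), 6)) - 12*77 = (6 - 39*(-4 + 1² + 3*1)*(1 - 1*6² + 4*6)) - 12*77 = (6 - 39*(-4 + 1 + 3)*(1 - 1*36 + 24)) - 1*924 = (6 - 0*(1 - 36 + 24)) - 924 = (6 - 0*(-11)) - 924 = (6 - 39*0) - 924 = (6 + 0) - 924 = 6 - 924 = -918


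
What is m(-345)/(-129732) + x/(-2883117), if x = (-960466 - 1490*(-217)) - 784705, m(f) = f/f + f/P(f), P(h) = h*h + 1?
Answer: 385175239663355/781045552079592 ≈ 0.49315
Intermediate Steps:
P(h) = 1 + h² (P(h) = h² + 1 = 1 + h²)
m(f) = 1 + f/(1 + f²) (m(f) = f/f + f/(1 + f²) = 1 + f/(1 + f²))
x = -1421841 (x = (-960466 + 323330) - 784705 = -637136 - 784705 = -1421841)
m(-345)/(-129732) + x/(-2883117) = ((1 - 345 + (-345)²)/(1 + (-345)²))/(-129732) - 1421841/(-2883117) = ((1 - 345 + 119025)/(1 + 119025))*(-1/129732) - 1421841*(-1/2883117) = (118681/119026)*(-1/129732) + 473947/961039 = -118681/15441481032 + 473947/961039 = 385175239663355/781045552079592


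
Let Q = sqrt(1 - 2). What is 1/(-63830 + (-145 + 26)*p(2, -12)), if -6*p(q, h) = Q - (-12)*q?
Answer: -2280744/144494269537 - 714*I/144494269537 ≈ -1.5784e-5 - 4.9414e-9*I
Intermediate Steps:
Q = I (Q = sqrt(-1) = I ≈ 1.0*I)
p(q, h) = -2*q - I/6 (p(q, h) = -(I - (-12)*q)/6 = -(I + 12*q)/6 = -2*q - I/6)
1/(-63830 + (-145 + 26)*p(2, -12)) = 1/(-63830 + (-145 + 26)*(-2*2 - I/6)) = 1/(-63830 - 119*(-4 - I/6)) = 1/(-63830 + (476 + 119*I/6)) = 1/(-63354 + 119*I/6) = 36*(-63354 - 119*I/6)/144494269537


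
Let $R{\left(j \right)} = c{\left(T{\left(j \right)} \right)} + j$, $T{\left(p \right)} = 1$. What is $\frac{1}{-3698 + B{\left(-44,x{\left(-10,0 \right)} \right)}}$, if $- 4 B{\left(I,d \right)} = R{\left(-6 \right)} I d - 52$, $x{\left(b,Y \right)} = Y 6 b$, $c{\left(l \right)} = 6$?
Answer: $- \frac{1}{3685} \approx -0.00027137$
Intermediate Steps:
$x{\left(b,Y \right)} = 6 Y b$
$R{\left(j \right)} = 6 + j$
$B{\left(I,d \right)} = 13$ ($B{\left(I,d \right)} = - \frac{\left(6 - 6\right) I d - 52}{4} = - \frac{0 I d - 52}{4} = - \frac{0 d - 52}{4} = - \frac{0 - 52}{4} = \left(- \frac{1}{4}\right) \left(-52\right) = 13$)
$\frac{1}{-3698 + B{\left(-44,x{\left(-10,0 \right)} \right)}} = \frac{1}{-3698 + 13} = \frac{1}{-3685} = - \frac{1}{3685}$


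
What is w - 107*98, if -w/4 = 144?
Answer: -11062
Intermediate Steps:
w = -576 (w = -4*144 = -576)
w - 107*98 = -576 - 107*98 = -576 - 10486 = -11062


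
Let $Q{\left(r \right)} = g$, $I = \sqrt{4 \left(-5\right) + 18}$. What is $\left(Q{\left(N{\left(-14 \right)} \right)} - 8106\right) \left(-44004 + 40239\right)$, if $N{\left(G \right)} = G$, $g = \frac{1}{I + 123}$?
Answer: $\frac{461783887695}{15131} + \frac{3765 i \sqrt{2}}{15131} \approx 3.0519 \cdot 10^{7} + 0.35189 i$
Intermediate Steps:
$I = i \sqrt{2}$ ($I = \sqrt{-20 + 18} = \sqrt{-2} = i \sqrt{2} \approx 1.4142 i$)
$g = \frac{1}{123 + i \sqrt{2}}$ ($g = \frac{1}{i \sqrt{2} + 123} = \frac{1}{123 + i \sqrt{2}} \approx 0.008129 - 9.346 \cdot 10^{-5} i$)
$Q{\left(r \right)} = \frac{123}{15131} - \frac{i \sqrt{2}}{15131}$
$\left(Q{\left(N{\left(-14 \right)} \right)} - 8106\right) \left(-44004 + 40239\right) = \left(\left(\frac{123}{15131} - \frac{i \sqrt{2}}{15131}\right) - 8106\right) \left(-44004 + 40239\right) = \left(- \frac{122651763}{15131} - \frac{i \sqrt{2}}{15131}\right) \left(-3765\right) = \frac{461783887695}{15131} + \frac{3765 i \sqrt{2}}{15131}$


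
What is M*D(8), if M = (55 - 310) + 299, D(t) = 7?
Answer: 308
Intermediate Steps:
M = 44 (M = -255 + 299 = 44)
M*D(8) = 44*7 = 308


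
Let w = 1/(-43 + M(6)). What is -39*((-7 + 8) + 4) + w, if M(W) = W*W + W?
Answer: -196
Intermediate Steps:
M(W) = W + W² (M(W) = W² + W = W + W²)
w = -1 (w = 1/(-43 + 6*(1 + 6)) = 1/(-43 + 6*7) = 1/(-43 + 42) = 1/(-1) = -1)
-39*((-7 + 8) + 4) + w = -39*((-7 + 8) + 4) - 1 = -39*(1 + 4) - 1 = -39*5 - 1 = -195 - 1 = -196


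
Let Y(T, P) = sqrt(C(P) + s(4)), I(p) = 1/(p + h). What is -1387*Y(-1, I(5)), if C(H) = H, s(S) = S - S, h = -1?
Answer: -1387/2 ≈ -693.50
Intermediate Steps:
s(S) = 0
I(p) = 1/(-1 + p) (I(p) = 1/(p - 1) = 1/(-1 + p))
Y(T, P) = sqrt(P) (Y(T, P) = sqrt(P + 0) = sqrt(P))
-1387*Y(-1, I(5)) = -1387/sqrt(-1 + 5) = -1387*sqrt(1/4) = -1387*1/2 = -1387/2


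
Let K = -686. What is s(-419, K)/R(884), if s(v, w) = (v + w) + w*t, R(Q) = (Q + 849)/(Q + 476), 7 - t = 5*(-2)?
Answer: -17363120/1733 ≈ -10019.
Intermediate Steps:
t = 17 (t = 7 - 5*(-2) = 7 - 1*(-10) = 7 + 10 = 17)
R(Q) = (849 + Q)/(476 + Q)
s(v, w) = v + 18*w (s(v, w) = (v + w) + w*17 = (v + w) + 17*w = v + 18*w)
s(-419, K)/R(884) = (-419 + 18*(-686))/(((849 + 884)/(476 + 884))) = (-419 - 12348)/((1733/1360)) = -12767/((1/1360)*1733) = -12767/1733/1360 = -12767*1360/1733 = -17363120/1733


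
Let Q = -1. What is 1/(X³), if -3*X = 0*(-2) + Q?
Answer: 27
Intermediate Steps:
X = ⅓ (X = -(0*(-2) - 1)/3 = -(0 - 1)/3 = -⅓*(-1) = ⅓ ≈ 0.33333)
1/(X³) = 1/((⅓)³) = 1/(1/27) = 27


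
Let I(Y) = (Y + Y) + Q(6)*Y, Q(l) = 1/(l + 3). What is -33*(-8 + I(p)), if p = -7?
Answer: 2255/3 ≈ 751.67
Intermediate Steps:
Q(l) = 1/(3 + l)
I(Y) = 19*Y/9 (I(Y) = (Y + Y) + Y/(3 + 6) = 2*Y + Y/9 = 19*Y/9)
-33*(-8 + I(p)) = -33*(-8 + (19/9)*(-7)) = -33*(-8 - 133/9) = -33*(-205/9) = 2255/3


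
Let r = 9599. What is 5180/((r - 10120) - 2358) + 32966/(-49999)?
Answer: -353903934/143947121 ≈ -2.4586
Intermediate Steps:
5180/((r - 10120) - 2358) + 32966/(-49999) = 5180/((9599 - 10120) - 2358) + 32966/(-49999) = 5180/(-521 - 2358) + 32966*(-1/49999) = 5180/(-2879) - 32966/49999 = 5180*(-1/2879) - 32966/49999 = -5180/2879 - 32966/49999 = -353903934/143947121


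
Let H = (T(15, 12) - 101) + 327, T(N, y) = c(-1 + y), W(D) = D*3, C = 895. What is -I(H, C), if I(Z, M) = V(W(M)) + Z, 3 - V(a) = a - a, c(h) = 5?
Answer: -234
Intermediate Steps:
W(D) = 3*D
T(N, y) = 5
H = 231 (H = (5 - 101) + 327 = -96 + 327 = 231)
V(a) = 3 (V(a) = 3 - (a - a) = 3 - 1*0 = 3 + 0 = 3)
I(Z, M) = 3 + Z
-I(H, C) = -(3 + 231) = -1*234 = -234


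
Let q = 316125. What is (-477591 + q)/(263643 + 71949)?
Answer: -26911/55932 ≈ -0.48114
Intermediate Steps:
(-477591 + q)/(263643 + 71949) = (-477591 + 316125)/(263643 + 71949) = -161466/335592 = -161466*1/335592 = -26911/55932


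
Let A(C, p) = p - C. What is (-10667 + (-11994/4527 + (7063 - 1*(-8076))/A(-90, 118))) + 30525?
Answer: 6254883343/313872 ≈ 19928.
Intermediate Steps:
(-10667 + (-11994/4527 + (7063 - 1*(-8076))/A(-90, 118))) + 30525 = (-10667 + (-11994/4527 + (7063 - 1*(-8076))/(118 - 1*(-90)))) + 30525 = (-10667 + (-11994*1/4527 + (7063 + 8076)/(118 + 90))) + 30525 = (-10667 + (-3998/1509 + 15139/208)) + 30525 = (-10667 + 22013167/313872) + 30525 = -3326059457/313872 + 30525 = 6254883343/313872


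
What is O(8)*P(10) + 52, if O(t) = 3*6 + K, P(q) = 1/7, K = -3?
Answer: 379/7 ≈ 54.143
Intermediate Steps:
P(q) = ⅐
O(t) = 15 (O(t) = 3*6 - 3 = 18 - 3 = 15)
O(8)*P(10) + 52 = 15*(⅐) + 52 = 15/7 + 52 = 379/7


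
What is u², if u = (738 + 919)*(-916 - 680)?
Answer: 6993761063184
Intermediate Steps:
u = -2644572 (u = 1657*(-1596) = -2644572)
u² = (-2644572)² = 6993761063184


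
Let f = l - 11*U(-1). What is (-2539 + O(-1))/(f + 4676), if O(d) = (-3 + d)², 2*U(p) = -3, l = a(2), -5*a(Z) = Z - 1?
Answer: -8410/15641 ≈ -0.53769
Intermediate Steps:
a(Z) = ⅕ - Z/5 (a(Z) = -(Z - 1)/5 = -(-1 + Z)/5 = ⅕ - Z/5)
l = -⅕ (l = ⅕ - ⅕*2 = ⅕ - ⅖ = -⅕ ≈ -0.20000)
U(p) = -3/2 (U(p) = (½)*(-3) = -3/2)
f = 163/10 (f = -⅕ - 11*(-3/2) = -⅕ + 33/2 = 163/10 ≈ 16.300)
(-2539 + O(-1))/(f + 4676) = (-2539 + (-3 - 1)²)/(163/10 + 4676) = (-2539 + (-4)²)/(46923/10) = (-2539 + 16)*(10/46923) = -2523*10/46923 = -8410/15641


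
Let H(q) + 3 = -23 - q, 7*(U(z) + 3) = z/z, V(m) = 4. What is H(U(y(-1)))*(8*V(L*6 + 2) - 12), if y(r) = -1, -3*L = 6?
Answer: -3240/7 ≈ -462.86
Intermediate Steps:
L = -2 (L = -⅓*6 = -2)
U(z) = -20/7 (U(z) = -3 + (z/z)/7 = -3 + (⅐)*1 = -3 + ⅐ = -20/7)
H(q) = -26 - q (H(q) = -3 + (-23 - q) = -26 - q)
H(U(y(-1)))*(8*V(L*6 + 2) - 12) = (-26 - 1*(-20/7))*(8*4 - 12) = (-26 + 20/7)*(32 - 12) = -162/7*20 = -3240/7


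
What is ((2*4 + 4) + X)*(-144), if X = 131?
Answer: -20592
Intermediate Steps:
((2*4 + 4) + X)*(-144) = ((2*4 + 4) + 131)*(-144) = ((8 + 4) + 131)*(-144) = (12 + 131)*(-144) = 143*(-144) = -20592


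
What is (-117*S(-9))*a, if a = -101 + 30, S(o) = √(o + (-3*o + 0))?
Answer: 24921*√2 ≈ 35244.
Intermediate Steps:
S(o) = √2*√(-o) (S(o) = √(o - 3*o) = √(-2*o) = √2*√(-o))
a = -71
(-117*S(-9))*a = -117*√2*√(-1*(-9))*(-71) = -117*√2*√9*(-71) = -117*√2*3*(-71) = -351*√2*(-71) = 24921*√2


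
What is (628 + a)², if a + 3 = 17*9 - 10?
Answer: 589824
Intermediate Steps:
a = 140 (a = -3 + (17*9 - 10) = -3 + (153 - 10) = -3 + 143 = 140)
(628 + a)² = (628 + 140)² = 768² = 589824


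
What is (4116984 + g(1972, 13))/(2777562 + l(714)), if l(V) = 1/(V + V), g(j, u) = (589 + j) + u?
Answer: 5882728824/3966358537 ≈ 1.4832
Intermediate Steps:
g(j, u) = 589 + j + u
l(V) = 1/(2*V)
(4116984 + g(1972, 13))/(2777562 + l(714)) = (4116984 + (589 + 1972 + 13))/(2777562 + (½)/714) = (4116984 + 2574)/(2777562 + (½)*(1/714)) = 4119558/(2777562 + 1/1428) = 4119558/(3966358537/1428) = 4119558*(1428/3966358537) = 5882728824/3966358537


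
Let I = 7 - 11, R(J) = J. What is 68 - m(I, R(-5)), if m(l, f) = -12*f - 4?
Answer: 12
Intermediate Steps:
I = -4
m(l, f) = -4 - 12*f
68 - m(I, R(-5)) = 68 - (-4 - 12*(-5)) = 68 - (-4 + 60) = 68 - 1*56 = 68 - 56 = 12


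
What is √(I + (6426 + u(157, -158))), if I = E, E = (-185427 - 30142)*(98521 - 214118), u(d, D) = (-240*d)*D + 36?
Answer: √24925089595 ≈ 1.5788e+5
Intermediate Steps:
u(d, D) = 36 - 240*D*d (u(d, D) = -240*D*d + 36 = 36 - 240*D*d)
E = 24919129693 (E = -215569*(-115597) = 24919129693)
I = 24919129693
√(I + (6426 + u(157, -158))) = √(24919129693 + (6426 + (36 - 240*(-158)*157))) = √(24919129693 + (6426 + (36 + 5953440))) = √(24919129693 + (6426 + 5953476)) = √(24919129693 + 5959902) = √24925089595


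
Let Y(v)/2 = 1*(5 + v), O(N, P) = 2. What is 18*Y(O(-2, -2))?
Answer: 252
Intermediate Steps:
Y(v) = 10 + 2*v (Y(v) = 2*(1*(5 + v)) = 2*(5 + v) = 10 + 2*v)
18*Y(O(-2, -2)) = 18*(10 + 2*2) = 18*(10 + 4) = 18*14 = 252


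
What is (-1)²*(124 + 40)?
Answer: 164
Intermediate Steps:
(-1)²*(124 + 40) = 1*164 = 164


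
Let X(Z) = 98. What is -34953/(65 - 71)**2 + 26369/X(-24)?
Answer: -58955/84 ≈ -701.85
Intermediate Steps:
-34953/(65 - 71)**2 + 26369/X(-24) = -34953/(65 - 71)**2 + 26369/98 = -34953/((-6)**2) + 26369*(1/98) = -34953/36 + 3767/14 = -34953*1/36 + 3767/14 = -11651/12 + 3767/14 = -58955/84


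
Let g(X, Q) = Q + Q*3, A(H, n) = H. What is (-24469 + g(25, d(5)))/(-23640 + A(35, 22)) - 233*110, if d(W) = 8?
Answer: -604971713/23605 ≈ -25629.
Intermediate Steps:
g(X, Q) = 4*Q (g(X, Q) = Q + 3*Q = 4*Q)
(-24469 + g(25, d(5)))/(-23640 + A(35, 22)) - 233*110 = (-24469 + 4*8)/(-23640 + 35) - 233*110 = (-24469 + 32)/(-23605) - 1*25630 = -24437*(-1/23605) - 25630 = 24437/23605 - 25630 = -604971713/23605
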